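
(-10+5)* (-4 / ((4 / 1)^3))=5 / 16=0.31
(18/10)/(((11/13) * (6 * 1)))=39/110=0.35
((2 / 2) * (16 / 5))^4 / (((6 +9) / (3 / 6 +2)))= 32768 / 1875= 17.48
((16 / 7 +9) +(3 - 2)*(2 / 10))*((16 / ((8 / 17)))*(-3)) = -41004 / 35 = -1171.54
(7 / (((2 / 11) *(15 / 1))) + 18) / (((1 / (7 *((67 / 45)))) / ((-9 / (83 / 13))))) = -3761849 / 12450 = -302.16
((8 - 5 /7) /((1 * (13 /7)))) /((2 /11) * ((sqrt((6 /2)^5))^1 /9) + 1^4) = 2.98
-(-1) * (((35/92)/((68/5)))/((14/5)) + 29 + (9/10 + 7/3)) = 6051427/187680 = 32.24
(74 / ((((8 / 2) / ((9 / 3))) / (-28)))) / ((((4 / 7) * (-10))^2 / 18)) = -342657 / 400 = -856.64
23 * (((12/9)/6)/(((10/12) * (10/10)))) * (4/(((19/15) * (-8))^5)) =-1164375/5071050752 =-0.00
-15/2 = -7.50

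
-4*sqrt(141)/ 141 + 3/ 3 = 1- 4*sqrt(141)/ 141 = 0.66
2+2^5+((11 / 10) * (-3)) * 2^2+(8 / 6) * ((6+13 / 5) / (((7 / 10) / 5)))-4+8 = 11204 / 105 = 106.70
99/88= 9/8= 1.12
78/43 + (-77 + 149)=3174/43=73.81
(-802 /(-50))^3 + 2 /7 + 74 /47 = 21223877629 /5140625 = 4128.66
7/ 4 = 1.75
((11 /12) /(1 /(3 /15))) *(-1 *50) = -55 /6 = -9.17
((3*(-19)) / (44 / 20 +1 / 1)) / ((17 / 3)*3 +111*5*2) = -285 / 18032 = -0.02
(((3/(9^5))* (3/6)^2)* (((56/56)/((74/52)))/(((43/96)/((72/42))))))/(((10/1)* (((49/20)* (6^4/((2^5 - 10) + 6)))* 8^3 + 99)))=416/7082880448581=0.00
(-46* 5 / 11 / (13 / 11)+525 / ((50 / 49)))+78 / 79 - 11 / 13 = 496.95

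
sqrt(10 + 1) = sqrt(11) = 3.32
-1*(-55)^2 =-3025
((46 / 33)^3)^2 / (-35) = -0.21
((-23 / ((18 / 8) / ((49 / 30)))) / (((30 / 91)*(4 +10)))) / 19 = -14651 / 76950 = -0.19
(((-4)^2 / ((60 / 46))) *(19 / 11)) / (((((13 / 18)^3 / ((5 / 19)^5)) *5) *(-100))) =-447120 / 3149467607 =-0.00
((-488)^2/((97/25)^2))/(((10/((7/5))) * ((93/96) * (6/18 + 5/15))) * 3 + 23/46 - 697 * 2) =-8335040000/726948749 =-11.47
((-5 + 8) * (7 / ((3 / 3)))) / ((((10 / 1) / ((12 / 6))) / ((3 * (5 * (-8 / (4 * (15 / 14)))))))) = -588 / 5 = -117.60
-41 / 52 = -0.79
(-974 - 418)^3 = -2697228288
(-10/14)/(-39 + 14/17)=85/4543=0.02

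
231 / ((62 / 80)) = 9240 / 31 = 298.06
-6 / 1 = -6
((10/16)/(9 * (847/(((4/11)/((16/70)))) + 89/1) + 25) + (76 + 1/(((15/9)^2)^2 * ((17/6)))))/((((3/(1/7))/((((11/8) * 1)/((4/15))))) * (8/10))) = 1997137469459/85567283200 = 23.34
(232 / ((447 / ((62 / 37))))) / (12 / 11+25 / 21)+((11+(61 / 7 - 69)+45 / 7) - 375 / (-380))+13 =-1420453543 / 49859572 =-28.49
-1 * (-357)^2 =-127449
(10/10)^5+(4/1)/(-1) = -3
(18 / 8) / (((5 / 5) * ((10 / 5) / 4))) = 9 / 2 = 4.50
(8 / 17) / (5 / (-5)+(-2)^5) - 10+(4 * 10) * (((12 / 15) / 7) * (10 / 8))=-16886 / 3927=-4.30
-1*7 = -7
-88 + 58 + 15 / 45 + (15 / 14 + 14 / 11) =-27.32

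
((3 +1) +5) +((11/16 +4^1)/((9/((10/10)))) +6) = 745/48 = 15.52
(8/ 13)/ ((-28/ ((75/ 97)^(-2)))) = -18818/ 511875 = -0.04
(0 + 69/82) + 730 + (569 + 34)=109375/82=1333.84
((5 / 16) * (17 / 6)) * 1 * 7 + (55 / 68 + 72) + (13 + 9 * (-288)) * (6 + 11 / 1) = -71422837 / 1632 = -43763.99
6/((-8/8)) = -6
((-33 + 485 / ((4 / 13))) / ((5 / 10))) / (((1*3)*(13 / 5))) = 30865 / 78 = 395.71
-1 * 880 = -880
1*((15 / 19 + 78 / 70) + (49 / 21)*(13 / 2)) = 68111 / 3990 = 17.07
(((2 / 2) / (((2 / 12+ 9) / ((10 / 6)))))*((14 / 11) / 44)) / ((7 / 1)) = 1 / 1331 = 0.00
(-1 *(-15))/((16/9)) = 135/16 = 8.44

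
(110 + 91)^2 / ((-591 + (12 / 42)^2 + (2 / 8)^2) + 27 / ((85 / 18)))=-2692322640 / 38993611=-69.05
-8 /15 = -0.53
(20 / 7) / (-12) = -5 / 21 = -0.24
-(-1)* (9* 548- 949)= 3983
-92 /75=-1.23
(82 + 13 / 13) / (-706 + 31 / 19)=-1577 / 13383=-0.12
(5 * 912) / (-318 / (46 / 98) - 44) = -52440 / 8297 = -6.32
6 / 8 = 3 / 4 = 0.75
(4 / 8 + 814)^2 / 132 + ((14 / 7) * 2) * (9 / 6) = 885603 / 176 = 5031.84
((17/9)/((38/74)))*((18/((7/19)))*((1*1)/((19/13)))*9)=147186/133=1106.66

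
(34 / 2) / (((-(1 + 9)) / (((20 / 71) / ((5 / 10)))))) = -68 / 71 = -0.96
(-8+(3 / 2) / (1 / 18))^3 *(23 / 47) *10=1577570 / 47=33565.32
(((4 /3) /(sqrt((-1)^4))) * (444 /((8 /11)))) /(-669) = -814 /669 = -1.22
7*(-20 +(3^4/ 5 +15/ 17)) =-1736/ 85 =-20.42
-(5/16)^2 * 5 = -0.49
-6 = -6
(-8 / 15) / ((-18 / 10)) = 8 / 27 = 0.30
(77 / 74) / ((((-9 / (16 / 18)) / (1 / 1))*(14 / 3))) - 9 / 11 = -9233 / 10989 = -0.84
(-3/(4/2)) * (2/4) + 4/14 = -13/28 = -0.46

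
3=3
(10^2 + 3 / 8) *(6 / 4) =2409 / 16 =150.56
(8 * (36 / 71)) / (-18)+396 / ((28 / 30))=424.06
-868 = -868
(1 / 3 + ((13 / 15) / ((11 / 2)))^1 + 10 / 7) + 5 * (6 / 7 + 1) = 4314 / 385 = 11.21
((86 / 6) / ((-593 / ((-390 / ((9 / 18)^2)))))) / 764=5590 / 113263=0.05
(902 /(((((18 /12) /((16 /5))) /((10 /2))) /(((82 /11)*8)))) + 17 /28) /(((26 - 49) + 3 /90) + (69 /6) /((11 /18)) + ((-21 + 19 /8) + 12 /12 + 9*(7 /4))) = -5301745130 /55657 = -95257.47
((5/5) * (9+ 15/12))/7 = 41/28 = 1.46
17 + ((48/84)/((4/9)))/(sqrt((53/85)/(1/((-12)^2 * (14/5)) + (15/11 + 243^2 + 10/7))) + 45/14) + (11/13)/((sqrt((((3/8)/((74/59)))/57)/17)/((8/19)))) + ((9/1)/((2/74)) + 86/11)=-336 * sqrt(908514431208230)/25044785359843 + 352 * sqrt(705109)/14573 + 98686472344547898/275492638958273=378.50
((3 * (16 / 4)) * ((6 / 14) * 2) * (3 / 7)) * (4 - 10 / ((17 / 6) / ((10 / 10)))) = 1728 / 833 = 2.07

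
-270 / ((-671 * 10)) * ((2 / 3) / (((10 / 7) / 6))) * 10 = 756 / 671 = 1.13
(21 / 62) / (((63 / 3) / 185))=185 / 62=2.98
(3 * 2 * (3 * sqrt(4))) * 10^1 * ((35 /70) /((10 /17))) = 306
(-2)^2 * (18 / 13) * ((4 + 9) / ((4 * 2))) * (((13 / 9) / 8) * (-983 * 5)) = -63895 / 8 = -7986.88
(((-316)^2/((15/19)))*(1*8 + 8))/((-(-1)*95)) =1597696/75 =21302.61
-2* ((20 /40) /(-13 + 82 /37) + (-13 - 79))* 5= 367265 /399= 920.46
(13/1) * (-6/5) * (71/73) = -5538/365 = -15.17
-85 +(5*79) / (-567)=-48590 / 567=-85.70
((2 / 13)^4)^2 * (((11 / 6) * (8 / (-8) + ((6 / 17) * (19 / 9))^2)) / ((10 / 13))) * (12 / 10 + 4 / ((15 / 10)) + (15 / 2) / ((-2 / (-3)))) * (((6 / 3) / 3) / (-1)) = 28414496 / 8474307891075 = 0.00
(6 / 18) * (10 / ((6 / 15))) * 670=16750 / 3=5583.33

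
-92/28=-23/7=-3.29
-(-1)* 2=2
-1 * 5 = -5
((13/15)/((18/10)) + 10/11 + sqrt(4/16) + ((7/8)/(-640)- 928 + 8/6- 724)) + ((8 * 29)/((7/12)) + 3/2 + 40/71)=-943941687343/755758080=-1249.00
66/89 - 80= -7054/89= -79.26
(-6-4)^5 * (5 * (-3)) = 1500000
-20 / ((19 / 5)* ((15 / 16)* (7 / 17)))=-5440 / 399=-13.63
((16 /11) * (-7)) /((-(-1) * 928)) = -7 /638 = -0.01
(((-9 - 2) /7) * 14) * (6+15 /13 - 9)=528 /13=40.62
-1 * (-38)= 38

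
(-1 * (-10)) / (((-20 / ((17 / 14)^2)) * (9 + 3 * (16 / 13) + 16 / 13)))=-3757 / 70952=-0.05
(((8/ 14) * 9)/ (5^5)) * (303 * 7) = 10908/ 3125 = 3.49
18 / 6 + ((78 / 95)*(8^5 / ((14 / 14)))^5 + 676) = 2946756685310658613410809 / 95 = 31018491424322722246429.57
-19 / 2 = -9.50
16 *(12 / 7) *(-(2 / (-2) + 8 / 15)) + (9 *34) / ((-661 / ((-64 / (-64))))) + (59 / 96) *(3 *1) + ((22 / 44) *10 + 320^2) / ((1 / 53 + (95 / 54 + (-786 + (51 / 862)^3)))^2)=783958281015999747103693904093942883 / 54641420038048877050785555292944160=14.35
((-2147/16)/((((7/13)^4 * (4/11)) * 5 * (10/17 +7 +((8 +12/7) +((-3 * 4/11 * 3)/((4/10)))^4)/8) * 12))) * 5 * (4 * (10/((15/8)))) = -12914406386453/941568432210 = -13.72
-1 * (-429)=429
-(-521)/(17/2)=1042/17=61.29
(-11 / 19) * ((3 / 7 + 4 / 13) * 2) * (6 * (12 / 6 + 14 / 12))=-1474 / 91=-16.20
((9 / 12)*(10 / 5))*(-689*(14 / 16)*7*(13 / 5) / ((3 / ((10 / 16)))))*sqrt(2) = -438893*sqrt(2) / 128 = -4849.13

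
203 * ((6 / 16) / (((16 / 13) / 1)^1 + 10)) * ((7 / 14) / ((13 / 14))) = 4263 / 1168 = 3.65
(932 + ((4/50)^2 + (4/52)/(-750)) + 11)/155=45971557/7556250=6.08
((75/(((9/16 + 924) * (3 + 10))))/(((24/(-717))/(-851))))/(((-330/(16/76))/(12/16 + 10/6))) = -29491405/120577743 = -0.24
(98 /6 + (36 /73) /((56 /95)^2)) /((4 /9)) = 39.94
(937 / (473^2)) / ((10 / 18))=8433 / 1118645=0.01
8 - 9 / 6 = 13 / 2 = 6.50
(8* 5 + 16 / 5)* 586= 126576 / 5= 25315.20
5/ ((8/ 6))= 15/ 4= 3.75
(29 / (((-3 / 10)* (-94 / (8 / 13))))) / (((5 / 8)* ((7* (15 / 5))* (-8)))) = -232 / 38493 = -0.01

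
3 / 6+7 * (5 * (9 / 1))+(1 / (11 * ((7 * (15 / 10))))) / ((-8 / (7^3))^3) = -3099457 / 8448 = -366.89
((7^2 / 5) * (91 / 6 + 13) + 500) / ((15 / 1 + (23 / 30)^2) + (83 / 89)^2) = 178460130 / 3784639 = 47.15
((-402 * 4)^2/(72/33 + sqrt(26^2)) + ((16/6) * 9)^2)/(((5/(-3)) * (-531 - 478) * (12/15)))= 10732824/156395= 68.63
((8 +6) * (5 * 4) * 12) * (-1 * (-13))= 43680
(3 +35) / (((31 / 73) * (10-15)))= -2774 / 155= -17.90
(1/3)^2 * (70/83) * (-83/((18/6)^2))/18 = -35/729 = -0.05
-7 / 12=-0.58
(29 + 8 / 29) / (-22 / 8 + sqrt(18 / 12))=-37356 / 2813 - 6792 * sqrt(6) / 2813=-19.19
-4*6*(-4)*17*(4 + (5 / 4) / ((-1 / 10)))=-13872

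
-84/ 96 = -0.88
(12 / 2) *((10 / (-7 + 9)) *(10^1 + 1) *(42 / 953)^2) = 582120 / 908209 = 0.64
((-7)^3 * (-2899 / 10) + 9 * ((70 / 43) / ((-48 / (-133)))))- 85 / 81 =13858891349 / 139320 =99475.25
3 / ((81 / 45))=5 / 3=1.67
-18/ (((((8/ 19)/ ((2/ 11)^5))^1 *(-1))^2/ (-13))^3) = 7620511375466496/ 17449402268886407318558803753801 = 0.00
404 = 404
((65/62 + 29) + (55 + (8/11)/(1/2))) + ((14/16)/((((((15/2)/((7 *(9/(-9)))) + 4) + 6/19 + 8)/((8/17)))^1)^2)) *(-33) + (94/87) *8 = 540297484326447/5681598390578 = 95.10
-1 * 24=-24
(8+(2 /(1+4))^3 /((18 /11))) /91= 1292 /14625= 0.09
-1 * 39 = -39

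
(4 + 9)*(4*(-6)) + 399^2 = 158889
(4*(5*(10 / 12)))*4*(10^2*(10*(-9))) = -600000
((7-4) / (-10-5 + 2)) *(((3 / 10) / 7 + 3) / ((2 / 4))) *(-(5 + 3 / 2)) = 639 / 70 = 9.13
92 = 92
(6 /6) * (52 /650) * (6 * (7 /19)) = 84 /475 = 0.18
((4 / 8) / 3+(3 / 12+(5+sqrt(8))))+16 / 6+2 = 2 * sqrt(2)+121 / 12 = 12.91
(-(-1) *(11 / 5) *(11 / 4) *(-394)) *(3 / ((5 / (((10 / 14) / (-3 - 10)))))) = 71511 / 910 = 78.58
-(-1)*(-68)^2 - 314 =4310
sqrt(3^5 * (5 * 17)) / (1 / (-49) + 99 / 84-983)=-588 * sqrt(255) / 64147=-0.15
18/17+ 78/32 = 951/272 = 3.50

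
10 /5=2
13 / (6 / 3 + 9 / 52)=676 / 113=5.98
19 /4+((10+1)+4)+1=83 /4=20.75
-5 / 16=-0.31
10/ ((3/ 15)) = 50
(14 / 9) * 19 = 266 / 9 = 29.56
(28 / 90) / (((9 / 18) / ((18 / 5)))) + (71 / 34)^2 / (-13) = 715543 / 375700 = 1.90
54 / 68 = 27 / 34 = 0.79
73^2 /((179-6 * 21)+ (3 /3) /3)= 15987 /160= 99.92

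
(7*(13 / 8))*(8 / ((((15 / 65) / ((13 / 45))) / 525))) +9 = 538346 / 9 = 59816.22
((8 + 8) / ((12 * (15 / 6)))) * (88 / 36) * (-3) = -176 / 45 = -3.91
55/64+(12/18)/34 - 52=-166859/3264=-51.12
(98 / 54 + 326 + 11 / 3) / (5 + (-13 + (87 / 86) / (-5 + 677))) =-172412800 / 4160241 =-41.44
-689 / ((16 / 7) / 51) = -245973 / 16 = -15373.31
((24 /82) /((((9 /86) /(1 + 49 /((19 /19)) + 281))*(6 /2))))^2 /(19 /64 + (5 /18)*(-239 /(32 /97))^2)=26552341495808 /40655600671293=0.65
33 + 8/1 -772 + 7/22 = -16075/22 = -730.68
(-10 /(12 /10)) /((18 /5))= -125 /54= -2.31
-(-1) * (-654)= -654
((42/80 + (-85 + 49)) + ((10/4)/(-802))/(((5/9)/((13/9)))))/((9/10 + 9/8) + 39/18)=-8.47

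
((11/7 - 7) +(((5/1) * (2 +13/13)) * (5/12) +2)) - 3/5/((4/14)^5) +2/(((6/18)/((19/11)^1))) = -3719977/12320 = -301.95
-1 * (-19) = 19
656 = 656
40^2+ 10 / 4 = 3205 / 2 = 1602.50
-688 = -688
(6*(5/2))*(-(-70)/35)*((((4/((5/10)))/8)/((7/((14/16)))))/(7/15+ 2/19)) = 4275/652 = 6.56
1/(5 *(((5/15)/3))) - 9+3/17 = -597/85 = -7.02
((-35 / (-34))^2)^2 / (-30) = -300125 / 8018016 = -0.04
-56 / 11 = -5.09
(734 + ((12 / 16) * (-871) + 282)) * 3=4353 / 4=1088.25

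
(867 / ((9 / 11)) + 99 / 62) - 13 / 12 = 394387 / 372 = 1060.18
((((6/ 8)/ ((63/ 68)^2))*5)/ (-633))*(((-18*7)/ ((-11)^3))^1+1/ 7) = -12791140/ 7802605503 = -0.00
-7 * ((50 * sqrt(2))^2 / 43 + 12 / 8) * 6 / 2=-212709 / 86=-2473.36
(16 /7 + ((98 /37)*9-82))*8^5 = -474218496 /259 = -1830959.44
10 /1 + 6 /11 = 116 /11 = 10.55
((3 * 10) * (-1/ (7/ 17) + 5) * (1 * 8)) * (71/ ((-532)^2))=19170/ 123823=0.15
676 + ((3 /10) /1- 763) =-867 /10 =-86.70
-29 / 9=-3.22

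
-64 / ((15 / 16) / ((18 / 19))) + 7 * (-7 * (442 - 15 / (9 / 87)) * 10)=-13831494 / 95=-145594.67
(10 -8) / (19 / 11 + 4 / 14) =154 / 155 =0.99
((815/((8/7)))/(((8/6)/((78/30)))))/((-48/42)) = -311493/256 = -1216.77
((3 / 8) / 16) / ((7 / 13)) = 39 / 896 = 0.04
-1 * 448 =-448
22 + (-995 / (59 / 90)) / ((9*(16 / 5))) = -14491 / 472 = -30.70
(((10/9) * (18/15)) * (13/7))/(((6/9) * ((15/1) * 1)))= 26/105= 0.25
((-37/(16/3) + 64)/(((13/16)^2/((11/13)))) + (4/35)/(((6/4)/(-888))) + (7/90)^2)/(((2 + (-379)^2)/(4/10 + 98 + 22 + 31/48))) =19862739581201/4294462594968000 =0.00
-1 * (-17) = 17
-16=-16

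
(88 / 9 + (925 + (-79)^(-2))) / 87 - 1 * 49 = -186942905 / 4886703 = -38.26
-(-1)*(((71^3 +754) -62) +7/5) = 1793022/5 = 358604.40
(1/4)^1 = 1/4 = 0.25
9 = 9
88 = 88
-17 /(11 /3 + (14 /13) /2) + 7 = 2.96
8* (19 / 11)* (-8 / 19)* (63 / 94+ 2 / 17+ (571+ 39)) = -31233248 / 8789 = -3553.67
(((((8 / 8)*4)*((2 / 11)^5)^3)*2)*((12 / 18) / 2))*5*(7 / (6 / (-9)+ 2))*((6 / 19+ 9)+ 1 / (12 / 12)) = 0.00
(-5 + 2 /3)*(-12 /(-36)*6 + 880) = -3822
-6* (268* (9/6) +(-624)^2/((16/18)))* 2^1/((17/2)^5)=-168364800/1419857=-118.58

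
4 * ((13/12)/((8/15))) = 65/8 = 8.12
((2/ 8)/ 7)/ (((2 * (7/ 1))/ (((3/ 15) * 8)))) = 1/ 245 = 0.00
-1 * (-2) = 2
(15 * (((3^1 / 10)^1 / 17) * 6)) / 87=9 / 493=0.02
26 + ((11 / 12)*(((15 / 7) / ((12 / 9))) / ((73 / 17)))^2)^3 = 121359570453728565479009 / 4667295763968704118784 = 26.00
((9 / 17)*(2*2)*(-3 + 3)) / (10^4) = 0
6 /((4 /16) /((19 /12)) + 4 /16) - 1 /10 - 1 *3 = 3599 /310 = 11.61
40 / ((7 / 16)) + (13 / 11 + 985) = 82976 / 77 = 1077.61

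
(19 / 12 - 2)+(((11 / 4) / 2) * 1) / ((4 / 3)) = 59 / 96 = 0.61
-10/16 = -5/8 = -0.62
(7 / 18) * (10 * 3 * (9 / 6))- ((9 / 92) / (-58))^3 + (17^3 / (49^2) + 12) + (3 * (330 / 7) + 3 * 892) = 1039269617043222585 / 364787226707456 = 2848.97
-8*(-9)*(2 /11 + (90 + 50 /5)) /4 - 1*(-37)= 20243 /11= 1840.27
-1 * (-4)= 4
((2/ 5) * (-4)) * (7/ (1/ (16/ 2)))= -448/ 5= -89.60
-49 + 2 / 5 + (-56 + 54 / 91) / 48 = -543317 / 10920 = -49.75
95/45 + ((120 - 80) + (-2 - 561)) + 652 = 131.11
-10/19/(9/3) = -10/57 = -0.18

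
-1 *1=-1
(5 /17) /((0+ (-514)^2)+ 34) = 1 /898382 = 0.00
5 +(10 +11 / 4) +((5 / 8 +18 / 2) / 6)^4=24.37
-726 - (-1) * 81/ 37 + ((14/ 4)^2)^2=-339659/ 592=-573.75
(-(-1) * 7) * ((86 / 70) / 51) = 43 / 255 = 0.17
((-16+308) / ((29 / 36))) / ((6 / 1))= 1752 / 29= 60.41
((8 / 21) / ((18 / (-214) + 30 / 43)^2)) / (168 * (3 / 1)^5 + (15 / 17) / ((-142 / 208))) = 25551225607 / 1030766130375534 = 0.00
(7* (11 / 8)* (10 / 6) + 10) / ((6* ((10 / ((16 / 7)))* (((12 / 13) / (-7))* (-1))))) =1625 / 216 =7.52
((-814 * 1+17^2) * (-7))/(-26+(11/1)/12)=-6300/43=-146.51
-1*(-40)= 40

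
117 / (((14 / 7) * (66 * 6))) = 13 / 88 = 0.15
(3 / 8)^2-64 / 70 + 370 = 369.23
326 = 326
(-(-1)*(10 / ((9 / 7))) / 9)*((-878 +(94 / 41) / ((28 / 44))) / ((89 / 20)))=-50190400 / 295569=-169.81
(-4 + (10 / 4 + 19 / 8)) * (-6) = -21 / 4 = -5.25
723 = 723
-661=-661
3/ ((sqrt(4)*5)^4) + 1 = 1.00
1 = 1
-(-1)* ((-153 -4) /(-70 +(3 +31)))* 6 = 157 /6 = 26.17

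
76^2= 5776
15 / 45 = 1 / 3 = 0.33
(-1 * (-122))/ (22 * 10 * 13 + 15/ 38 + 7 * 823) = 4636/ 327613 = 0.01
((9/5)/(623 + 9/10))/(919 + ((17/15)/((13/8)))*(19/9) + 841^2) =15795/3877206535288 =0.00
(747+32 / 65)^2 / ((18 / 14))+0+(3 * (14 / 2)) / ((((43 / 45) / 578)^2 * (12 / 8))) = 390699970927567 / 70308225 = 5556959.67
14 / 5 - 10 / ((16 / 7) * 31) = 3297 / 1240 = 2.66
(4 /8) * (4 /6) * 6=2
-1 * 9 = -9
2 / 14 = 1 / 7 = 0.14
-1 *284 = -284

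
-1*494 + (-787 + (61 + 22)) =-1198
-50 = -50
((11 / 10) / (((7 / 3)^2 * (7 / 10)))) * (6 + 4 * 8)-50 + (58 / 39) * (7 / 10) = -2541031 / 66885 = -37.99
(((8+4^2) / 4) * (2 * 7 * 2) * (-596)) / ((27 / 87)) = -967904 / 3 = -322634.67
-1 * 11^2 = -121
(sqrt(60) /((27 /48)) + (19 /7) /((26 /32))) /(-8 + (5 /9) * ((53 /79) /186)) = -470208 * sqrt(15) /1057703 - 40202784 /96250973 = -2.14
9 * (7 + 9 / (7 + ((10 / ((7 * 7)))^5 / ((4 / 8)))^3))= 74.57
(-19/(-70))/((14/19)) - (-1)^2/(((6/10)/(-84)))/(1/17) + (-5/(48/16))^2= 21019349/8820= 2383.15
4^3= 64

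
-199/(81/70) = -13930/81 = -171.98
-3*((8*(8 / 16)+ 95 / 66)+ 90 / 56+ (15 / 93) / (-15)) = -201533 / 9548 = -21.11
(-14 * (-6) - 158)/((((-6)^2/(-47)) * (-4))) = -1739/72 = -24.15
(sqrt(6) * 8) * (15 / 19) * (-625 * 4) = -38676.15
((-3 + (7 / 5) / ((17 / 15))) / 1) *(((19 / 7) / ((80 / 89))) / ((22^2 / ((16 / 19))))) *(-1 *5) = 1335 / 28798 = 0.05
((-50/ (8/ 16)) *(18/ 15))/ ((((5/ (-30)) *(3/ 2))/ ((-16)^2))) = 122880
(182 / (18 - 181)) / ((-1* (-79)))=-182 / 12877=-0.01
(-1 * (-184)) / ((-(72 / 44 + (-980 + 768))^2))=-5566 / 1338649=-0.00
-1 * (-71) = 71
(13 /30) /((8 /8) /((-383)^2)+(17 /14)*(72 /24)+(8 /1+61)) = 13348699 /2237740905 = 0.01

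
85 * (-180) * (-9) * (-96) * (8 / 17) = -6220800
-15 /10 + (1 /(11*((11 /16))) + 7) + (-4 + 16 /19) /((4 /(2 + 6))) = -3143 /4598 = -0.68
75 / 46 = 1.63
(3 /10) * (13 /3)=1.30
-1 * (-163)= 163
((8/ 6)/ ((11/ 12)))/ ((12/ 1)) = 4/ 33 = 0.12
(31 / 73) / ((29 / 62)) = 1922 / 2117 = 0.91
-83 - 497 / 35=-486 / 5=-97.20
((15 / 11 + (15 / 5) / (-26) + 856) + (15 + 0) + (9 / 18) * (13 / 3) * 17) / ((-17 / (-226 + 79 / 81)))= 646223372 / 53703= 12033.28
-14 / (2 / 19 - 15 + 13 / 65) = 665 / 698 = 0.95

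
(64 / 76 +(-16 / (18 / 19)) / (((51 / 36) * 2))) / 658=-2480 / 318801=-0.01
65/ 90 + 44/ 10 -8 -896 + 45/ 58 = -1172023/ 1305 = -898.10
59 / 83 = 0.71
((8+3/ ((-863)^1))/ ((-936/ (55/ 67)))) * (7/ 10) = -7931/ 1615536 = -0.00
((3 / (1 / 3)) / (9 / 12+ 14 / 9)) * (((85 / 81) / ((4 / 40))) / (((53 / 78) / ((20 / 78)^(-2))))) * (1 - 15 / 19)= 193.04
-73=-73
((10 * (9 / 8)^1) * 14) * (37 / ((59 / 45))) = 524475 / 118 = 4444.70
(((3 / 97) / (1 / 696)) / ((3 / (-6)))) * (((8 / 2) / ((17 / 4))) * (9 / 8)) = -75168 / 1649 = -45.58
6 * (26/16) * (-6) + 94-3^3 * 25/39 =18.19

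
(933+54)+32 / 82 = 987.39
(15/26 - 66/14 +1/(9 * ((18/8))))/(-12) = 60265/176904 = 0.34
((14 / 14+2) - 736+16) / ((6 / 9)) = -2151 / 2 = -1075.50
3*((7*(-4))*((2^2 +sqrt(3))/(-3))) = 28*sqrt(3) +112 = 160.50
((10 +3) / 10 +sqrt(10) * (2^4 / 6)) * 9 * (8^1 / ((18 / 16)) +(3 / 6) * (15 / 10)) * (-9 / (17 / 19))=-32262 * sqrt(10) / 17 - 629109 / 680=-6926.42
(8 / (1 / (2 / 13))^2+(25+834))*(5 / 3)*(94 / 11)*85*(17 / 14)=16435769575 / 13013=1263026.94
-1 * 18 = -18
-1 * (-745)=745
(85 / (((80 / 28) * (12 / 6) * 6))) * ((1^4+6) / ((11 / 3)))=833 / 176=4.73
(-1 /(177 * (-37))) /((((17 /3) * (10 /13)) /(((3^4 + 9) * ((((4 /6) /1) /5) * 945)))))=14742 /37111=0.40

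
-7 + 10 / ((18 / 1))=-58 / 9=-6.44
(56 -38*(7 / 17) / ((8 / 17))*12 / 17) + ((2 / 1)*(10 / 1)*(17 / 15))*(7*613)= 97295.20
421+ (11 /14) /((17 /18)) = 50198 /119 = 421.83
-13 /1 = -13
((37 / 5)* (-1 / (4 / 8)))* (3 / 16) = -111 / 40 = -2.78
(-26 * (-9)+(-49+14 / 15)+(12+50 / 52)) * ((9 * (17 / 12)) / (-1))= -1318673 / 520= -2535.91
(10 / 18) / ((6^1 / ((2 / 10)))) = 1 / 54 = 0.02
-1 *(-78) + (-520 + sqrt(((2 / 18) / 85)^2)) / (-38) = 2665259 / 29070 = 91.68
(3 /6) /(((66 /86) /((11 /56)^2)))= 473 /18816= 0.03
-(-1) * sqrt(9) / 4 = 3 / 4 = 0.75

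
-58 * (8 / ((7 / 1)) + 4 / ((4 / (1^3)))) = -870 / 7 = -124.29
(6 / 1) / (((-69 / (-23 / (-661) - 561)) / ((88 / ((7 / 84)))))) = 783125376 / 15203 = 51511.24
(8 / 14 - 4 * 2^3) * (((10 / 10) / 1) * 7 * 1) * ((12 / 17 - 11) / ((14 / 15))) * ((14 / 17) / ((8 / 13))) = 1876875 / 578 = 3247.19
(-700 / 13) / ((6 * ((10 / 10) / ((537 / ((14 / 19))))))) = -85025 / 13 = -6540.38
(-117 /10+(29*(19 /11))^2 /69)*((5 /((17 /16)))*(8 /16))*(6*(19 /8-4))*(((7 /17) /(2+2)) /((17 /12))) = -562155321 /13672879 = -41.11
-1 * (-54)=54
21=21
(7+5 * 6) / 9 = 37 / 9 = 4.11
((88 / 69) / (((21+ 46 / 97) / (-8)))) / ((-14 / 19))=648736 / 1006089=0.64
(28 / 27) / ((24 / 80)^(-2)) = 7 / 75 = 0.09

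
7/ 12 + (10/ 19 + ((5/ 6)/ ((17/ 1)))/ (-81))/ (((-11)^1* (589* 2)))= 0.58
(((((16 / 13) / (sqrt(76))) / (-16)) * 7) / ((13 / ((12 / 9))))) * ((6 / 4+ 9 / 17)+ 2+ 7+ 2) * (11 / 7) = -4873 * sqrt(19) / 163761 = -0.13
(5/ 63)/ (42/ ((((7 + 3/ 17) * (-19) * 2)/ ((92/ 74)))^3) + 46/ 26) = 20503538972640620/ 457070171463802323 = 0.04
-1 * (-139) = 139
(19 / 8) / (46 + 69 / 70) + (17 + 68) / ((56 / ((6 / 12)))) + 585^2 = 126065036985 / 368368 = 342225.81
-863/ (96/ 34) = -14671/ 48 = -305.65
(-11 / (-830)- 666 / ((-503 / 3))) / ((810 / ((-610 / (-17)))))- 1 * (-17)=9874519663 / 574883730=17.18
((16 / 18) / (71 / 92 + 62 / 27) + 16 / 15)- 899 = -102614129 / 114315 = -897.64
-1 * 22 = -22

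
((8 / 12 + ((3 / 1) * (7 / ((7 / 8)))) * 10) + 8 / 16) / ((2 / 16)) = 5788 / 3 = 1929.33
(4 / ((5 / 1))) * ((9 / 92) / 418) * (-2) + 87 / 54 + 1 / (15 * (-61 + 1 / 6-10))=295989473 / 183867750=1.61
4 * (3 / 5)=12 / 5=2.40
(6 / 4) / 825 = 1 / 550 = 0.00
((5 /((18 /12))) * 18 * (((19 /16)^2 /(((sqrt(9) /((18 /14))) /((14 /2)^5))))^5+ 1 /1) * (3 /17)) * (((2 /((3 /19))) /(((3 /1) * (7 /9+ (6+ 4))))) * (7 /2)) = 711487440549119716825586234984672715 /453273668550656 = 1569664178429122247155.38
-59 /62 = -0.95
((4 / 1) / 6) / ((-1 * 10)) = -1 / 15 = -0.07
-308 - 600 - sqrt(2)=-908 - sqrt(2)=-909.41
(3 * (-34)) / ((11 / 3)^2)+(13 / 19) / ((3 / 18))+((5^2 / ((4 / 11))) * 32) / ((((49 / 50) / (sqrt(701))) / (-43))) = -4730000 * sqrt(701) / 49 - 8004 / 2299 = -2555787.03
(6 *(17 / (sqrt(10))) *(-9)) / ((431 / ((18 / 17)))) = -486 *sqrt(10) / 2155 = -0.71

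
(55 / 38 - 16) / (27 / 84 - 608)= 7742 / 323285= 0.02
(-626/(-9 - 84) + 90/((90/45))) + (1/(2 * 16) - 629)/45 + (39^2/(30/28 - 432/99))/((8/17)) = -14046659/14880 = -944.00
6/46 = 3/23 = 0.13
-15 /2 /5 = -3 /2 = -1.50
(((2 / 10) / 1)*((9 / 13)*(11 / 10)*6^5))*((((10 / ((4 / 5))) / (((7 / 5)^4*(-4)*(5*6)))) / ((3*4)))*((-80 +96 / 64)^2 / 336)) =-2745282375 / 55933696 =-49.08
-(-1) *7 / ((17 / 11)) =4.53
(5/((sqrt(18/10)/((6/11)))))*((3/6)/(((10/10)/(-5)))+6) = 35*sqrt(5)/11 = 7.11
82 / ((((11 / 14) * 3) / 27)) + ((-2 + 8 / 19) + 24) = 961.69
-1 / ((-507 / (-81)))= -27 / 169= -0.16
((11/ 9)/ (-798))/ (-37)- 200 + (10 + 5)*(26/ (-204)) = -456065884/ 2258739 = -201.91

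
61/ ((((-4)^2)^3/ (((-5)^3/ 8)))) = -0.23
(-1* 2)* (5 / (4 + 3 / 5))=-50 / 23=-2.17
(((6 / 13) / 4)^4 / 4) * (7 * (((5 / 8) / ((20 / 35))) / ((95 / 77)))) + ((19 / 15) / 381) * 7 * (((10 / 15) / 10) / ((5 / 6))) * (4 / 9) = 1575473148823 / 1429077282048000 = 0.00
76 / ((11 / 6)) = 456 / 11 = 41.45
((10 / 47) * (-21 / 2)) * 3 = -315 / 47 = -6.70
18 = 18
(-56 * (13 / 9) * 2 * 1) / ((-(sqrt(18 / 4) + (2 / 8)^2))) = -23296 / 10359 + 186368 * sqrt(2) / 3453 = 74.08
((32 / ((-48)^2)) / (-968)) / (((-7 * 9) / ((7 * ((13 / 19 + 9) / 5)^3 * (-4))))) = -389344 / 8403132375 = -0.00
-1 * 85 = -85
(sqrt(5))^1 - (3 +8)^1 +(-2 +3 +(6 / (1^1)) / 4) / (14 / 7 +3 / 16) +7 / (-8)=-601 / 56 +sqrt(5)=-8.50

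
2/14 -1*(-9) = 64/7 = 9.14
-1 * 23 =-23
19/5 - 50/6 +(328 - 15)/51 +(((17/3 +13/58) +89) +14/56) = 953903/9860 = 96.74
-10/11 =-0.91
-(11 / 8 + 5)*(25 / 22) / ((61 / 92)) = -29325 / 2684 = -10.93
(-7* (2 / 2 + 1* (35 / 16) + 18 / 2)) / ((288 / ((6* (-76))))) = 8645 / 64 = 135.08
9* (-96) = -864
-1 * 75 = -75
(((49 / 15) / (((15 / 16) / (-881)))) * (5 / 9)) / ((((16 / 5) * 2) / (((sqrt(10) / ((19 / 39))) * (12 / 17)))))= -1220.96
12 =12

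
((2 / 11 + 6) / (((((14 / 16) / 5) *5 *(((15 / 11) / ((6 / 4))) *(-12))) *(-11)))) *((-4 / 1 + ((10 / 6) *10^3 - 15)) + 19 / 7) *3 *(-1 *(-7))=2356744 / 1155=2040.47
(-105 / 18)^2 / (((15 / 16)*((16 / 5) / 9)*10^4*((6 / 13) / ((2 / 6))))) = 637 / 86400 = 0.01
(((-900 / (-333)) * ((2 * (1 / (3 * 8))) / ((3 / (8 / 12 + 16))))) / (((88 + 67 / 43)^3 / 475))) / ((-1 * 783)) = -47207281250 / 44673276477461067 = -0.00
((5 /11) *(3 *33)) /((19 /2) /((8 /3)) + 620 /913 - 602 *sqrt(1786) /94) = -0.17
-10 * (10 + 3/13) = -1330/13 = -102.31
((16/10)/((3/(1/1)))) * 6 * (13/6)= 104/15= 6.93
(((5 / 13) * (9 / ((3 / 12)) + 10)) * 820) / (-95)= -37720 / 247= -152.71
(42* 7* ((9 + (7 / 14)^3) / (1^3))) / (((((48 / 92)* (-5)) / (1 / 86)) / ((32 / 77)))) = -11753 / 2365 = -4.97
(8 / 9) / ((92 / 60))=40 / 69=0.58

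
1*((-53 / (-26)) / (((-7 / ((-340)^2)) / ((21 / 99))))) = -3063400 / 429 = -7140.79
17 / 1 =17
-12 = -12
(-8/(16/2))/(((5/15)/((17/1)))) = -51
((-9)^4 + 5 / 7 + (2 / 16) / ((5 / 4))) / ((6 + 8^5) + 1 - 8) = 14817 / 73990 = 0.20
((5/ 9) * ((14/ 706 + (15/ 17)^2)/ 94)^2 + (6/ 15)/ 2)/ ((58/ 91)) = 18832662772378819/ 60004154345546610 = 0.31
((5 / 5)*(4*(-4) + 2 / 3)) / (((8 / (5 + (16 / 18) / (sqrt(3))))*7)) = -1.51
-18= -18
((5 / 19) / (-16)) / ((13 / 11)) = -55 / 3952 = -0.01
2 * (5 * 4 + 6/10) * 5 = 206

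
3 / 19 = 0.16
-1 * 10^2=-100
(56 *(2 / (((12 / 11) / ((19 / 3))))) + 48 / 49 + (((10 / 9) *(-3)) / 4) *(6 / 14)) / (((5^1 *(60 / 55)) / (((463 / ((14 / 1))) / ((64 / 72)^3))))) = 15787500399 / 2809856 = 5618.62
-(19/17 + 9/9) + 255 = 4299/17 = 252.88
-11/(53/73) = -803/53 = -15.15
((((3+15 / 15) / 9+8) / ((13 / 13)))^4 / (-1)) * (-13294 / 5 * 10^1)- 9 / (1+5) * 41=1774066263973 / 13122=135197855.81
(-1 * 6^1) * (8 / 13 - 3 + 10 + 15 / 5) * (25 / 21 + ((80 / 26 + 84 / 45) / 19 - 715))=5107628952 / 112385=45447.60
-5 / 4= -1.25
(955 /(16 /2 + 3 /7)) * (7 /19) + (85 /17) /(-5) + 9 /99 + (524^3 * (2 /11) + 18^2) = 322578580187 /12331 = 26159969.20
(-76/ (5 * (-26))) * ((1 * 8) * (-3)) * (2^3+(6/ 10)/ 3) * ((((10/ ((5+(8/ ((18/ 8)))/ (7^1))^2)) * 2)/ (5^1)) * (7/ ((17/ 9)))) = -37399029696/ 665259725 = -56.22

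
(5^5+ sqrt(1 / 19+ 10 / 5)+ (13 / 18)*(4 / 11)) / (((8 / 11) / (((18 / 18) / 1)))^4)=14641*sqrt(741) / 77824+ 411812731 / 36864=11176.26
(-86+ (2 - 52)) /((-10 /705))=9588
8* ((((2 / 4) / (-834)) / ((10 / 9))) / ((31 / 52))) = -0.01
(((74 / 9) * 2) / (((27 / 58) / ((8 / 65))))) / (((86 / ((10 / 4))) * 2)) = 8584 / 135837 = 0.06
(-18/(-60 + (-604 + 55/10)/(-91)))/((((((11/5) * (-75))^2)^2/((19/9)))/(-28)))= -27664/1029527668125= -0.00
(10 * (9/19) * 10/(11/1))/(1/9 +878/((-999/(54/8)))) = -599400/810293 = -0.74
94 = 94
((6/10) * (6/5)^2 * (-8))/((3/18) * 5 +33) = -5184/25375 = -0.20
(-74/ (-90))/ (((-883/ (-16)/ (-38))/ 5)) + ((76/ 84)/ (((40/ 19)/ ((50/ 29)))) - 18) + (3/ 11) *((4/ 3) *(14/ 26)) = -18357645245/ 922773852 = -19.89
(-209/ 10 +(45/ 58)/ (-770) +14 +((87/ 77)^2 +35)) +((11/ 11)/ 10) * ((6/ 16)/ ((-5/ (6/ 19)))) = 19191757961/ 653375800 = 29.37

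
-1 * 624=-624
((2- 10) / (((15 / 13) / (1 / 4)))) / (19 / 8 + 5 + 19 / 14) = -1456 / 7335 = -0.20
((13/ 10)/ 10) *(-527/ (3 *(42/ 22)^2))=-6.27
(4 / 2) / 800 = 1 / 400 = 0.00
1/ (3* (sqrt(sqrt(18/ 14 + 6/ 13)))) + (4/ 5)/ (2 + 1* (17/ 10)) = 8/ 37 + 159^(3/ 4)* 91^(1/ 4)/ 477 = 0.51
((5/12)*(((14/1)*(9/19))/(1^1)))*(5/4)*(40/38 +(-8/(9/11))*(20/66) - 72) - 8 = -1710809/6498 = -263.28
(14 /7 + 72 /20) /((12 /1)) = 7 /15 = 0.47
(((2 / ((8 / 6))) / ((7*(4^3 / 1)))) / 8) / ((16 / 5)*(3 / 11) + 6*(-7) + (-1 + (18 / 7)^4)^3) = 326258912595 / 60751652232311770112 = 0.00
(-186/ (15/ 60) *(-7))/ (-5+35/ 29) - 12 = -76176/ 55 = -1385.02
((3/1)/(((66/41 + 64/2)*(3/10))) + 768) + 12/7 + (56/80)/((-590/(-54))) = 10956524197/14227850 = 770.08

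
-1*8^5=-32768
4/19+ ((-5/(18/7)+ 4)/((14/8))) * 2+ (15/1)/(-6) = 143/2394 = 0.06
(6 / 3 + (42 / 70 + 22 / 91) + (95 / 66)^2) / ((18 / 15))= 9738683 / 2378376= 4.09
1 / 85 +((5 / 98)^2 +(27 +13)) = 32665329 / 816340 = 40.01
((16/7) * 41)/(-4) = -164/7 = -23.43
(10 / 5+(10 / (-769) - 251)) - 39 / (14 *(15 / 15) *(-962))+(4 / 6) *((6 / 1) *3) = -188822161 / 796684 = -237.01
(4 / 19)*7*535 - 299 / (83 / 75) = 817265 / 1577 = 518.24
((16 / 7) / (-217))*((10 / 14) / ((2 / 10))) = -400 / 10633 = -0.04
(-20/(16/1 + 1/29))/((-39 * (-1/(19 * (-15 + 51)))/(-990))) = 8727840/403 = 21657.17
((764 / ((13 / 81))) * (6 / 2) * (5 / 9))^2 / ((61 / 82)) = 872304487200 / 10309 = 84615819.89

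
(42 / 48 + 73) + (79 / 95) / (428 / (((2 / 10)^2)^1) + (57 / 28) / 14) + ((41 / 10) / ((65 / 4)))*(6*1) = 15621050612873 / 207206175800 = 75.39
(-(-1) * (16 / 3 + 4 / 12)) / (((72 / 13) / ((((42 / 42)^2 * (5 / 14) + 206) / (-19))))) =-23647 / 2128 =-11.11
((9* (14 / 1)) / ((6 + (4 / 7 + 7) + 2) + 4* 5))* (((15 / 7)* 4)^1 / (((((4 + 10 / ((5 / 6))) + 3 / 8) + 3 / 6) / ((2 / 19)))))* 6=1792 / 1577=1.14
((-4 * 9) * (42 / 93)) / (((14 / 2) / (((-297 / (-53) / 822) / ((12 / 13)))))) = -3861 / 225091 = -0.02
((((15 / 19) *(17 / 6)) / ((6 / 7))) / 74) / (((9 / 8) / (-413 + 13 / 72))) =-17685185 / 1366632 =-12.94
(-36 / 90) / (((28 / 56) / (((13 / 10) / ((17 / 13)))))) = -0.80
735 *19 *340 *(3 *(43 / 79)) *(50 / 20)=1531262250 / 79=19383066.46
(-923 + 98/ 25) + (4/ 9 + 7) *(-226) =-585343/ 225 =-2601.52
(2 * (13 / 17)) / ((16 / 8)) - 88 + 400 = 5317 / 17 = 312.76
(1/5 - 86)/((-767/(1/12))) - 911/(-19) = 1075189/22420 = 47.96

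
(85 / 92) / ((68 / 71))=355 / 368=0.96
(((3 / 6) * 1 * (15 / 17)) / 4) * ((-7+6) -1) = -15 / 68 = -0.22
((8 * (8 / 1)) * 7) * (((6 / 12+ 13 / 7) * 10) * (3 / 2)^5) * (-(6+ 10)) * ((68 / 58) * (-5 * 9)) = 1963051200 / 29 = 67691420.69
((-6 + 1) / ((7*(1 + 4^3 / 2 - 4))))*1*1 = -5 / 203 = -0.02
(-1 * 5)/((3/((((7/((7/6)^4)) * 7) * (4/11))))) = -8640/539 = -16.03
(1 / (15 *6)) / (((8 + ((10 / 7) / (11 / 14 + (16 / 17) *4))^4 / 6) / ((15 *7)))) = 9629680244247 / 66045456463408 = 0.15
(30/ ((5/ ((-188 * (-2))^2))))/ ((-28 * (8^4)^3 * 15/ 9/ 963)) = -19145403/ 75161927680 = -0.00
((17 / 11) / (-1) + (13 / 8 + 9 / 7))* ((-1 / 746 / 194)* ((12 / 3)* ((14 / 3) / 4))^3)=-41209 / 42983028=-0.00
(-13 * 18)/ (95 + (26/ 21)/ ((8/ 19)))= -19656/ 8227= -2.39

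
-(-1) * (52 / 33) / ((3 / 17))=884 / 99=8.93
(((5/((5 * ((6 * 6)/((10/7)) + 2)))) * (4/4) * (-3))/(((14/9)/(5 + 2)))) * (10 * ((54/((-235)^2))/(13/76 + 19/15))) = -207765/61549367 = -0.00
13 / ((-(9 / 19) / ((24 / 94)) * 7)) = -988 / 987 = -1.00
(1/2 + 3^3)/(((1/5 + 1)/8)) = 550/3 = 183.33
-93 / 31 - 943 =-946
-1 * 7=-7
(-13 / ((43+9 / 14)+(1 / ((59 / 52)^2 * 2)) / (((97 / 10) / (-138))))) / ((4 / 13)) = -30726787 / 27721198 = -1.11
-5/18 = -0.28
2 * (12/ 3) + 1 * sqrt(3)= sqrt(3) + 8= 9.73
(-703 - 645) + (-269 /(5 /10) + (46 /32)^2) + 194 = -432623 /256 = -1689.93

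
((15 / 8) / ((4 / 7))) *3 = 9.84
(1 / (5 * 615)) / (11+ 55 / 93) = 31 / 1104950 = 0.00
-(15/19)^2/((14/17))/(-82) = 3825/414428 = 0.01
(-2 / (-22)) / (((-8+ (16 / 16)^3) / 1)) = -1 / 77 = -0.01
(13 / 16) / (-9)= -13 / 144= -0.09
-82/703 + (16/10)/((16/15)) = 1945/1406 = 1.38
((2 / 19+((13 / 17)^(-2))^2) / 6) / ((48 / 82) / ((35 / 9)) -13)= -786390045 / 20012178602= -0.04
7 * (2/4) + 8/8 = 9/2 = 4.50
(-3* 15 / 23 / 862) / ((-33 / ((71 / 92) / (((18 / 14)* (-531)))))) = -2485 / 31961811816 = -0.00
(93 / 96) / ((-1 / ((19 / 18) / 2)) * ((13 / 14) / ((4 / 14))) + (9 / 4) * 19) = 589 / 22248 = 0.03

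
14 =14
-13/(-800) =13/800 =0.02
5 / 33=0.15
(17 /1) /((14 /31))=527 /14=37.64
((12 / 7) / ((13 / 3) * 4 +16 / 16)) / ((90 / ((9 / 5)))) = 18 / 9625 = 0.00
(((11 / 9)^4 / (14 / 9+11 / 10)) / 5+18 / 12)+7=3020491 / 348462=8.67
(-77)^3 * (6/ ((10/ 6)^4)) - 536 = -222210038/ 625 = -355536.06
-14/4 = -7/2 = -3.50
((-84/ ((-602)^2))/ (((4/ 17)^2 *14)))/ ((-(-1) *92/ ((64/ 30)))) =-289/ 41676460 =-0.00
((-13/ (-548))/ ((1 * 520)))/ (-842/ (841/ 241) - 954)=-841/ 22034773120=-0.00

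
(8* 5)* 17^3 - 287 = 196233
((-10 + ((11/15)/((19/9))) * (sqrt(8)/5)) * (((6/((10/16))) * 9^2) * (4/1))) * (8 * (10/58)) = -1244160/29 + 8211456 * sqrt(2)/13775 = -42059.04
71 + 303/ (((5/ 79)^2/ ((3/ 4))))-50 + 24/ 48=5675219/ 100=56752.19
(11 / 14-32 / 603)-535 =-4510285 / 8442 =-534.27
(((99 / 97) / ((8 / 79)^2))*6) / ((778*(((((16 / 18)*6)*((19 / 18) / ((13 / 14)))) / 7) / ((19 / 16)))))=650605527 / 618217472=1.05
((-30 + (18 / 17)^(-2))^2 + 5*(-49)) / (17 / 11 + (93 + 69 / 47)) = 32687139397 / 5210903664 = 6.27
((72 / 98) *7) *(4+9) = 468 / 7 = 66.86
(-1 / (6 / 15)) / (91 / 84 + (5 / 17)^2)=-8670 / 4057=-2.14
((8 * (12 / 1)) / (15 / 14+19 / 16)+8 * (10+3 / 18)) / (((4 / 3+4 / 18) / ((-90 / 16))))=-3172095 / 7084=-447.78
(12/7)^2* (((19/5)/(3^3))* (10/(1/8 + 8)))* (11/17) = 53504/162435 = 0.33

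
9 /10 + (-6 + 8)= 29 /10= 2.90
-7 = -7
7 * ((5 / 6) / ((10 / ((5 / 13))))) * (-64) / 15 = -112 / 117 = -0.96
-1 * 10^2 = -100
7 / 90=0.08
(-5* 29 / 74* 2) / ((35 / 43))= -1247 / 259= -4.81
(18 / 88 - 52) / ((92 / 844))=-475.17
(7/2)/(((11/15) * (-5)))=-21/22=-0.95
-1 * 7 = -7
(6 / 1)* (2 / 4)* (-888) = -2664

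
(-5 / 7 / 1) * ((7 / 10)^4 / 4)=-343 / 8000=-0.04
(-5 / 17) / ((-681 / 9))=0.00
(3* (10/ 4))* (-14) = -105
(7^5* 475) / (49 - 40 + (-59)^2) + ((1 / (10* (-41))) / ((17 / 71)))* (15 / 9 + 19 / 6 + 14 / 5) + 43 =170063615059 / 72975900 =2330.41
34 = 34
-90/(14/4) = -180/7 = -25.71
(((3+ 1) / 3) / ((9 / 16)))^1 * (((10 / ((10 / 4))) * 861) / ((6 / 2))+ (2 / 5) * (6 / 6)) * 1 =40832 / 15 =2722.13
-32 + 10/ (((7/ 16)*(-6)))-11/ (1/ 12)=-3524/ 21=-167.81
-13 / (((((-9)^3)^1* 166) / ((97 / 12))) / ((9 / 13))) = 97 / 161352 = 0.00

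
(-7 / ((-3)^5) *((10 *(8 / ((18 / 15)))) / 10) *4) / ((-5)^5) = -112 / 455625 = -0.00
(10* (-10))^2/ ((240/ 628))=78500/ 3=26166.67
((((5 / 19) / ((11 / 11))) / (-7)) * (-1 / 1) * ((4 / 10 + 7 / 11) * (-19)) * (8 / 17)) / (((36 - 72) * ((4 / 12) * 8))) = 19 / 5236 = 0.00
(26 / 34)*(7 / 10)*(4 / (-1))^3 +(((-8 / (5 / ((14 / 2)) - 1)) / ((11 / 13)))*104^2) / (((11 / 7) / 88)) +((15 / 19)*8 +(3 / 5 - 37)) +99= 20043065.93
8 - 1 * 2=6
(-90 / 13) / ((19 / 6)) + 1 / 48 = -25673 / 11856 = -2.17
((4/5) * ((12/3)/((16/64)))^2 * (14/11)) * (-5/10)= -130.33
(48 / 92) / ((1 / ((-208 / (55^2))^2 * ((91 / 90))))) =7874048 / 3156965625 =0.00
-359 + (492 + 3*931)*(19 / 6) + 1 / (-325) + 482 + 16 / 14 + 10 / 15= 143697733 / 13650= 10527.31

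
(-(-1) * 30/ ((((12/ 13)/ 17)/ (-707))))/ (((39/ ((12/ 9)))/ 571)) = -68628490/ 9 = -7625387.78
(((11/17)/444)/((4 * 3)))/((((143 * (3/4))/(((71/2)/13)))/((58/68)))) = 2059/780674544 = 0.00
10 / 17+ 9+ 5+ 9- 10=231 / 17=13.59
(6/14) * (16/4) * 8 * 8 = 768/7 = 109.71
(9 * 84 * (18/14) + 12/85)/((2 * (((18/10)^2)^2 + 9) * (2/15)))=2151875/11509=186.97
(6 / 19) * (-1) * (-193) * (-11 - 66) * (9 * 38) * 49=-78644412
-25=-25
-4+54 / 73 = -238 / 73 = -3.26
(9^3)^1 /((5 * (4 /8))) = 1458 /5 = 291.60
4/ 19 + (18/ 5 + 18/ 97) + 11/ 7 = 359133/ 64505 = 5.57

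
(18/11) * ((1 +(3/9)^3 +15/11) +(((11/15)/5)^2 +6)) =3126736/226875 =13.78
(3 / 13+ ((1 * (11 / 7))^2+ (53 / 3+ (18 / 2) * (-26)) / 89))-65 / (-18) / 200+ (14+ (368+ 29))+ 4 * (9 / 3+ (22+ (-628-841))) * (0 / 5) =16788328049 / 40818960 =411.29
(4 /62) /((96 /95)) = 95 /1488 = 0.06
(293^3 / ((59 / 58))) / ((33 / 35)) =51062126710 / 1947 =26226053.78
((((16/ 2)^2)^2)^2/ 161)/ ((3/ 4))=67108864/ 483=138941.75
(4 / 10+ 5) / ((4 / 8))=10.80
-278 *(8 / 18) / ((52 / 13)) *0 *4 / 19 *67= 0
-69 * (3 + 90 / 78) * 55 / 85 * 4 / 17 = -163944 / 3757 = -43.64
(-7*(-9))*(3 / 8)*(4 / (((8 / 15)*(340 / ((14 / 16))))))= 3969 / 8704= 0.46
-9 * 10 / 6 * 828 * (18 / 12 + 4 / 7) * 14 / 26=-180090 / 13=-13853.08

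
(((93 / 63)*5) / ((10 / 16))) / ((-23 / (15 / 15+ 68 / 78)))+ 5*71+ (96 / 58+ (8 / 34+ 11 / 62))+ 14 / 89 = 18256285435033 / 51243685038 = 356.26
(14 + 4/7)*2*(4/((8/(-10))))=-1020/7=-145.71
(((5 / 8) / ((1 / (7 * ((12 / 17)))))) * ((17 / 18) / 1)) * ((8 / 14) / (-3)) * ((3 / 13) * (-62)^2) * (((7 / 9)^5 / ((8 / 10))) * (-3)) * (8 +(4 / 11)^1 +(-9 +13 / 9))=32303054000 / 75996063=425.06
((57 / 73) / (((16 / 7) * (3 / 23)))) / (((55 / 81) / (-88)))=-247779 / 730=-339.42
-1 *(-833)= 833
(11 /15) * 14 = 154 /15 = 10.27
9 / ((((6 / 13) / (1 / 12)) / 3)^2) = 169 / 64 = 2.64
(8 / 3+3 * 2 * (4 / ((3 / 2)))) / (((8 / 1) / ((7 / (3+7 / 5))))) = 245 / 66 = 3.71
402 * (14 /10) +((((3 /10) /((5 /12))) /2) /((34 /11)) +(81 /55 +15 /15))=5286389 /9350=565.39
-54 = -54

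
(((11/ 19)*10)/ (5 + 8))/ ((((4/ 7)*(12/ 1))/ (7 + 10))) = 6545/ 5928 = 1.10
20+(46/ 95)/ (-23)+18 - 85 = -4467/ 95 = -47.02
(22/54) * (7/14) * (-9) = -11/6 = -1.83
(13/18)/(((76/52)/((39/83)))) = 2197/9462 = 0.23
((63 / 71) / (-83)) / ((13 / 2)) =-126 / 76609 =-0.00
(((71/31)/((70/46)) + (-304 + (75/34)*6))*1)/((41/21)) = -16006182/108035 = -148.16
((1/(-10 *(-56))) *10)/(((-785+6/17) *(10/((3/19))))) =-51/141926960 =-0.00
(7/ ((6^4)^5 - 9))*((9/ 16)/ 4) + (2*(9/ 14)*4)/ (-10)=-467988280328059531/ 909977211749005120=-0.51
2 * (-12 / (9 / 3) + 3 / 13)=-7.54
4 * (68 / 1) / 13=272 / 13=20.92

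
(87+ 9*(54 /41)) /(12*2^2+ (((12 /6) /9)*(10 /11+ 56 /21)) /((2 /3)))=401247 /199670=2.01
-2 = -2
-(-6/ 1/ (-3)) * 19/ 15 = -38/ 15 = -2.53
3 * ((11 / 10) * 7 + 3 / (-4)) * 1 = 417 / 20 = 20.85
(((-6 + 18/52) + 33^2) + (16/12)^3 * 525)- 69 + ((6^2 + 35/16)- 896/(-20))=21919043/9360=2341.78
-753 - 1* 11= -764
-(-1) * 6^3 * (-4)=-864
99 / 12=33 / 4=8.25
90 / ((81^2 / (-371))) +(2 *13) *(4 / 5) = 57266 / 3645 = 15.71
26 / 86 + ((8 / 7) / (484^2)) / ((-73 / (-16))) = 97260507 / 321706693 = 0.30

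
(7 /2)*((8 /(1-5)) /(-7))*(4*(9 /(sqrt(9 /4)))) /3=8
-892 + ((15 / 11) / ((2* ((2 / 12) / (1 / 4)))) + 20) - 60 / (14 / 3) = -272221 / 308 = -883.83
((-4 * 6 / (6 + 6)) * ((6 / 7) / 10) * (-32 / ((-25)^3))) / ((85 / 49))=-1344 / 6640625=-0.00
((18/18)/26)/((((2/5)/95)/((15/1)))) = 7125/52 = 137.02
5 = 5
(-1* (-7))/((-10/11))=-77/10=-7.70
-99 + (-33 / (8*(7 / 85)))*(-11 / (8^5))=-98.98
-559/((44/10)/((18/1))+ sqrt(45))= 276705/91004 - 3395925 * sqrt(5)/91004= -80.40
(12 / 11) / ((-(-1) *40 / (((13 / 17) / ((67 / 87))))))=3393 / 125290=0.03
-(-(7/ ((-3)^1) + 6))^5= 161051/ 243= 662.76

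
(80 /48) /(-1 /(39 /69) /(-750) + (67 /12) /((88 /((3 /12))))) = 91.47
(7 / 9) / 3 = 7 / 27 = 0.26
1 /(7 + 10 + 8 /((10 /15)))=1 /29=0.03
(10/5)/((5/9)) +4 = 38/5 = 7.60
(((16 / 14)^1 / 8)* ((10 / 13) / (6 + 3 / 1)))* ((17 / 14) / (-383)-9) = -0.11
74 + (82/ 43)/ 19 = 60540/ 817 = 74.10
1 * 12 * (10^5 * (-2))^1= -2400000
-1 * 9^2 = -81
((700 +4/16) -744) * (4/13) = -175/13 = -13.46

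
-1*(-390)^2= -152100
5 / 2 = 2.50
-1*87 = -87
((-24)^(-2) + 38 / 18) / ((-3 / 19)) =-23123 / 1728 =-13.38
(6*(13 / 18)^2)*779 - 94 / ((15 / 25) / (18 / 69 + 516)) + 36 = -97381355 / 1242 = -78406.89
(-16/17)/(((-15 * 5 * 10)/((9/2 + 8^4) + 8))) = 10956/2125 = 5.16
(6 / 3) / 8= 1 / 4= 0.25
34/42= 17/21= 0.81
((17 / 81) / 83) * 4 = 68 / 6723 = 0.01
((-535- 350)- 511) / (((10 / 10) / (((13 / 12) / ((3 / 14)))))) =-63518 / 9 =-7057.56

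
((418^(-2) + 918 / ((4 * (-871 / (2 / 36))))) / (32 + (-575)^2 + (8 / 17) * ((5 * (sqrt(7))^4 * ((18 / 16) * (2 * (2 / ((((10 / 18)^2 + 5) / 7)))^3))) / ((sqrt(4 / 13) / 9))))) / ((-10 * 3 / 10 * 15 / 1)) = 737487014403258326639375 / 709055609677587295757878090671396-33604889536209574379475 * sqrt(13) / 498965058662005874792580878620612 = 0.00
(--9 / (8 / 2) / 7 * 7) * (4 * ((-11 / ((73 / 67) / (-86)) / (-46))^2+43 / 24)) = 3222.49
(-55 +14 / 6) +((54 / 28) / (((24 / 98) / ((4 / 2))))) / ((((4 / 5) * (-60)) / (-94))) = -2095 / 96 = -21.82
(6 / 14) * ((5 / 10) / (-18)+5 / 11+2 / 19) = 4003 / 17556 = 0.23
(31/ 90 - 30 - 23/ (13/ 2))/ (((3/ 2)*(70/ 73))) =-2835101/ 122850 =-23.08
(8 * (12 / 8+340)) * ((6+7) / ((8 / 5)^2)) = 221975 / 16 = 13873.44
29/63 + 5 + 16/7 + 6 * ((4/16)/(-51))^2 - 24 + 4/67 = -158037665/9758952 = -16.19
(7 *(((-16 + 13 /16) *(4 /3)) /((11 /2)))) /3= -189 /22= -8.59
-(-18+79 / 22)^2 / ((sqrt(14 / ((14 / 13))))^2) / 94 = -0.17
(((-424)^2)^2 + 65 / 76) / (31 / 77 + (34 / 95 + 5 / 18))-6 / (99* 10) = 1404313923535282307 / 45113970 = 31128138878.83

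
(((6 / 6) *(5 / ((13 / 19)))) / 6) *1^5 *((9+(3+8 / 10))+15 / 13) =17233 / 1014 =17.00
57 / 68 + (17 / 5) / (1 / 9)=10689 / 340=31.44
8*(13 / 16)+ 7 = 27 / 2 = 13.50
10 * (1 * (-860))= -8600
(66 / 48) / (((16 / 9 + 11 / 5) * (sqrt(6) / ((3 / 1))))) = 495 * sqrt(6) / 2864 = 0.42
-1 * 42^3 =-74088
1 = 1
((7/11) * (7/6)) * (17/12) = 833/792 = 1.05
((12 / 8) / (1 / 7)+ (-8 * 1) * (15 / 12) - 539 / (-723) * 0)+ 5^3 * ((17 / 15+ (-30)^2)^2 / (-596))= -913543763 / 5364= -170310.17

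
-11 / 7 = -1.57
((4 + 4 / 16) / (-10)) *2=-17 / 20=-0.85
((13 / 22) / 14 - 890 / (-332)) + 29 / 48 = 1020647 / 306768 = 3.33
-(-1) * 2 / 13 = 2 / 13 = 0.15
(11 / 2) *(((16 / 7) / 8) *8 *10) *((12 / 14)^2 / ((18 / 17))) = 29920 / 343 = 87.23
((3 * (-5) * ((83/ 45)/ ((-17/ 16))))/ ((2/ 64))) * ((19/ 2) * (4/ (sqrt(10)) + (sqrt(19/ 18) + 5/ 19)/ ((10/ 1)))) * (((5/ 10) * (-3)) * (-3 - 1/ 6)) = 50464/ 51 + 479408 * sqrt(38)/ 765 + 3835264 * sqrt(10)/ 255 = 52414.04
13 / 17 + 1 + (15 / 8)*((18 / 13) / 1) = 4.36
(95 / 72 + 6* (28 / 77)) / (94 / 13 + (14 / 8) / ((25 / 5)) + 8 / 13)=180245 / 421938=0.43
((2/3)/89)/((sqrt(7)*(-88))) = -sqrt(7)/82236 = -0.00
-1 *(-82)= 82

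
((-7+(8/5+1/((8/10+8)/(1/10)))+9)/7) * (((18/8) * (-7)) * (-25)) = 71505/352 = 203.14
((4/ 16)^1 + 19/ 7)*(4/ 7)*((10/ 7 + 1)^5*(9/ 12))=353544393/ 3294172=107.32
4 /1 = 4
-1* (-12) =12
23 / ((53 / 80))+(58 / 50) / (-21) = 964463 / 27825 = 34.66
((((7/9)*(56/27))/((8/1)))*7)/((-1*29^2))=-343/204363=-0.00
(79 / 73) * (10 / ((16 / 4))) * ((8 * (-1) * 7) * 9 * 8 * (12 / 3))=-3185280 / 73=-43633.97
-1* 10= -10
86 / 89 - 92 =-8102 / 89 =-91.03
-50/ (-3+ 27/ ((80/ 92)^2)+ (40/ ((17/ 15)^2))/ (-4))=-5780000/ 2880987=-2.01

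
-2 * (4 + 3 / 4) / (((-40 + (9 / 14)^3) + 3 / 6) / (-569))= -137.77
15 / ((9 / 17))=85 / 3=28.33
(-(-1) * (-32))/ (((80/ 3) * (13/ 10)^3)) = -1200/ 2197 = -0.55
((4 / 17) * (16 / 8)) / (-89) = -8 / 1513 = -0.01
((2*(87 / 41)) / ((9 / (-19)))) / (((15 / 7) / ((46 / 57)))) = -18676 / 5535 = -3.37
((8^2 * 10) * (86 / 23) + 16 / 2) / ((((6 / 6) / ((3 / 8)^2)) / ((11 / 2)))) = 683397 / 368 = 1857.06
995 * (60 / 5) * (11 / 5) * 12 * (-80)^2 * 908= 1831783219200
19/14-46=-625/14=-44.64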